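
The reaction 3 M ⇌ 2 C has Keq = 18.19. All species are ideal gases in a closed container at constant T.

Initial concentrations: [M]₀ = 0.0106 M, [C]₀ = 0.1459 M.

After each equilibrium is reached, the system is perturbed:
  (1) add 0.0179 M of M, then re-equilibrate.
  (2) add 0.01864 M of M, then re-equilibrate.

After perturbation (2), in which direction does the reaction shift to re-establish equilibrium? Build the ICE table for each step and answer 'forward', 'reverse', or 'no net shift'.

Q₀ = 1.7873e+04 vs Keq = 18.19 ⇒ Q>K, reverse
Step 1:
                   M          C
  Initial     0.0106     0.1459
  Change     0.07066   -0.04711
  Equil      0.08126    0.09879
  solve Keq expr → x = -0.02355; check Q = 18.19
Then add 0.0179 M of M.
Step 2:
                   M          C
  Initial    0.09916    0.09879
  Change    -0.01316   0.008772
  Equil        0.086     0.1076
  solve Keq expr → x = 0.004386; check Q = 18.19
Then add 0.01864 M of M.
Step 3:
                   M          C
  Initial     0.1046     0.1076
  Change     -0.0138   0.009202
  Equil      0.09084     0.1168
  solve Keq expr → x = 0.004601; check Q = 18.19

Direction: forward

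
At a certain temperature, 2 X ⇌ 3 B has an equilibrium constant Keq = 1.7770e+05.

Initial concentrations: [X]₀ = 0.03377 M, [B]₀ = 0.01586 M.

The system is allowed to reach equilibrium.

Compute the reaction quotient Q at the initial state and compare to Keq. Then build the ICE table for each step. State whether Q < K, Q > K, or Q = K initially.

Q₀ = 0.003498; Q < K (proceeds forward)

Q₀ = 0.003498 vs Keq = 1.7770e+05 ⇒ Q<K, forward
Step 1:
                   X          B
  init       0.03377    0.01586
  Δ         -0.03373    0.05059
  eq      4.0639e-05    0.06645
  solve Keq expr → x = 0.01686; check Q = 1.7770e+05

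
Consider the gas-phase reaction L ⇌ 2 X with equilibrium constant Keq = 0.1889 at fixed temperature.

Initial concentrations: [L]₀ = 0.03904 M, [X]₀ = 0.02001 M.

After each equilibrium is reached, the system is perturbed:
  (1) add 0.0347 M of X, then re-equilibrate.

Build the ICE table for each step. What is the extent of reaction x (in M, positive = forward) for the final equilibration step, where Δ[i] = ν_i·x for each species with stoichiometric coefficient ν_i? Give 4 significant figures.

Q₀ = 0.01026 vs Keq = 0.1889 ⇒ Q<K, forward
Step 1:
                   L          X
  Initial    0.03904    0.02001
  Change    -0.01999    0.03998
  Equil      0.01905    0.05999
  solve Keq expr → x = 0.01999; check Q = 0.1889
Then add 0.0347 M of X.
Step 2:
                   L          X
  Initial    0.01905    0.09469
  Change     0.01019   -0.02037
  Equil      0.02924    0.07432
  solve Keq expr → x = -0.01019; check Q = 0.1889

x = -0.01019 M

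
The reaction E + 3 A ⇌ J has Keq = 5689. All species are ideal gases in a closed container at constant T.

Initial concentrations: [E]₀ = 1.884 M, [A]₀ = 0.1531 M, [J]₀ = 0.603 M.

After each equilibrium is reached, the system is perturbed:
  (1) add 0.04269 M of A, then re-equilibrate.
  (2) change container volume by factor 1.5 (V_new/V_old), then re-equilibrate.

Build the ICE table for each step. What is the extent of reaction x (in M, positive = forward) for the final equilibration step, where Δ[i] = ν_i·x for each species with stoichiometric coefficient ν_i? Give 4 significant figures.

Q₀ = 89.19 vs Keq = 5689 ⇒ Q<K, forward
Step 1:
                   E          A          J
  I            1.884     0.1531      0.603
  C         -0.03791    -0.1137    0.03791
  E            1.846    0.03937     0.6409
  solve Keq expr → x = 0.03791; check Q = 5689
Then add 0.04269 M of A.
Step 2:
                   E          A          J
  I            1.846    0.08206     0.6409
  C          -0.0141    -0.0423     0.0141
  E            1.832    0.03976      0.655
  solve Keq expr → x = 0.0141; check Q = 5689
Then change container volume by factor 1.5 (V_new/V_old).
Step 3:
                   E          A          J
  I            1.221    0.02651     0.4367
  C         0.004358    0.01307  -0.004358
  E            1.226    0.03958     0.4323
  solve Keq expr → x = -0.004358; check Q = 5689

x = -0.004358 M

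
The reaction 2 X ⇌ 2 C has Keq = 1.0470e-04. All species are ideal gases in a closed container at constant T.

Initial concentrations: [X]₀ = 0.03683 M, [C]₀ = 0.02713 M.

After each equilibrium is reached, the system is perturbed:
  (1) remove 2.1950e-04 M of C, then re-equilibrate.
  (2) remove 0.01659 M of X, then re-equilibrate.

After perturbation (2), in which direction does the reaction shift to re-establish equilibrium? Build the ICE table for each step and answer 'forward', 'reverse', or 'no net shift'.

Direction: reverse

Q₀ = 0.5426 vs Keq = 1.0470e-04 ⇒ Q>K, reverse
Step 1:
                    X           C
  init        0.03683     0.02713
  Δ           0.02648    -0.02648
  eq          0.06331  6.4783e-04
  solve Keq expr → x = -0.01324; check Q = 1.0470e-04
Then remove 2.1950e-04 M of C.
Step 2:
                    X           C
  init        0.06331  4.2833e-04
  Δ       -2.1728e-04  2.1728e-04
  eq          0.06309  6.4561e-04
  solve Keq expr → x = 1.0864e-04; check Q = 1.0470e-04
Then remove 0.01659 M of X.
Step 3:
                    X           C
  init         0.0465  6.4561e-04
  Δ        1.6803e-04 -1.6803e-04
  eq          0.04667  4.7757e-04
  solve Keq expr → x = -8.4017e-05; check Q = 1.0470e-04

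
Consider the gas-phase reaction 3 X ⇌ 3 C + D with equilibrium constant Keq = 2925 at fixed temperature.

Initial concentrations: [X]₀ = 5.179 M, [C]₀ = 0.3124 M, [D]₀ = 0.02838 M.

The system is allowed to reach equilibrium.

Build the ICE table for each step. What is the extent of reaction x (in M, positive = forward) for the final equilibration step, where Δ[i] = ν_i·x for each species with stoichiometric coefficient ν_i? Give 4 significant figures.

x = 1.588 M

Q₀ = 6.2288e-06 vs Keq = 2925 ⇒ Q<K, forward
Step 1:
                   X          C          D
  Initial      5.179     0.3124    0.02838
  Change      -4.763      4.763      1.588
  Equil       0.4164      5.075      1.616
  solve Keq expr → x = 1.588; check Q = 2925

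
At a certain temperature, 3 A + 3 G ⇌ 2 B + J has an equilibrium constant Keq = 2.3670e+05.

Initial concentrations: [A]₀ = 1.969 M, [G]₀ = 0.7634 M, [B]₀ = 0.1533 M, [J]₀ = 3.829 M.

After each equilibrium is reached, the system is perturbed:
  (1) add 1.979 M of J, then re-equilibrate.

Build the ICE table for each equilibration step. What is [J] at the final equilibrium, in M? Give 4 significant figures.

Q₀ = 0.0265 vs Keq = 2.3670e+05 ⇒ Q<K, forward
Step 1:
                  A         G         B         J
  I           1.969    0.7634    0.1533     3.829
  C         -0.7475   -0.7475    0.4983    0.2492
  E           1.221   0.01589    0.6516     4.078
  solve Keq expr → x = 0.2492; check Q = 2.3670e+05
Then add 1.979 M of J.
Step 2:
                  A         G         B         J
  I           1.221   0.01589    0.6516     6.057
  C         0.00218   0.00218 -0.001453 -7.2674e-04
  E           1.224   0.01807    0.6502     6.056
  solve Keq expr → x = -7.2674e-04; check Q = 2.3670e+05

[J]_eq = 6.056 M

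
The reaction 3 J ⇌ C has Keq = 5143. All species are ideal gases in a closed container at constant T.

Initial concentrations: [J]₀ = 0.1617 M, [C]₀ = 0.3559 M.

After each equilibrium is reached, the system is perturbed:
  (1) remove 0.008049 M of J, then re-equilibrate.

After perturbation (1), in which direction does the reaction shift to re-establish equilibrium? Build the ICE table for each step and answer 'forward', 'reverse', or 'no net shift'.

Direction: reverse

Q₀ = 84.18 vs Keq = 5143 ⇒ Q<K, forward
Step 1:
                   J          C
  init        0.1617     0.3559
  Δ          -0.1192    0.03972
  eq         0.04253     0.3956
  solve Keq expr → x = 0.03972; check Q = 5143
Then remove 0.008049 M of J.
Step 2:
                   J          C
  init       0.03448     0.3956
  Δ         0.007954  -0.002651
  eq         0.04243      0.393
  solve Keq expr → x = -0.002651; check Q = 5143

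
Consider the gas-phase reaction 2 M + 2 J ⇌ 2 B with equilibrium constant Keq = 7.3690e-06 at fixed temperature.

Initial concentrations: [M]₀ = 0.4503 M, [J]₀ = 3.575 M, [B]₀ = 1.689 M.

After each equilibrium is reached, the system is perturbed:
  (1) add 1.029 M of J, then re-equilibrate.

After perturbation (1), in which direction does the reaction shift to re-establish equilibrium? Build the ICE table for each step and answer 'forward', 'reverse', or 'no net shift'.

Direction: forward

Q₀ = 1.101 vs Keq = 7.3690e-06 ⇒ Q>K, reverse
Step 1:
                  M         J         B
  I          0.4503     3.575     1.689
  C           1.659     1.659    -1.659
  E           2.109     5.234   0.02997
  solve Keq expr → x = -0.8295; check Q = 7.3690e-06
Then add 1.029 M of J.
Step 2:
                  M         J         B
  I           2.109     6.263   0.02997
  C       -0.005761 -0.005761  0.005761
  E           2.104     6.257   0.03573
  solve Keq expr → x = 0.002881; check Q = 7.3690e-06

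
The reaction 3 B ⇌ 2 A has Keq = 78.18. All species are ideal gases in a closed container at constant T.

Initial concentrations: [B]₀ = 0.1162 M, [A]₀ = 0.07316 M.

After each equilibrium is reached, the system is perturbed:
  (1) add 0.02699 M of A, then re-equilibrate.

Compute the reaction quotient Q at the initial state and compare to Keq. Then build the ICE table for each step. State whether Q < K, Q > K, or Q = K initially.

Q₀ = 3.411 vs Keq = 78.18 ⇒ Q<K, forward
Step 1:
                   B          A
  I           0.1162    0.07316
  C         -0.06122    0.04082
  E          0.05498      0.114
  solve Keq expr → x = 0.02041; check Q = 78.18
Then add 0.02699 M of A.
Step 2:
                   B          A
  I          0.05498      0.141
  C         0.006969  -0.004646
  E          0.06195     0.1363
  solve Keq expr → x = -0.002323; check Q = 78.18

Q₀ = 3.411; Q < K (proceeds forward)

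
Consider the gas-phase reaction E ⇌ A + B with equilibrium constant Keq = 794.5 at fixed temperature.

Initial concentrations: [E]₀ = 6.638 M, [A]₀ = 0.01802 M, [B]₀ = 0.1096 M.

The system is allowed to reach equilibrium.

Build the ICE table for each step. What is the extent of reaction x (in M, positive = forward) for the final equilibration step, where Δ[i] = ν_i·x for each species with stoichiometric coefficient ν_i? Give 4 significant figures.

Q₀ = 2.9753e-04 vs Keq = 794.5 ⇒ Q<K, forward
Step 1:
                    E           A           B
  Initial       6.638     0.01802      0.1096
  Change       -6.582       6.582       6.582
  Equil       0.05559         6.6       6.692
  solve Keq expr → x = 6.582; check Q = 794.5

x = 6.582 M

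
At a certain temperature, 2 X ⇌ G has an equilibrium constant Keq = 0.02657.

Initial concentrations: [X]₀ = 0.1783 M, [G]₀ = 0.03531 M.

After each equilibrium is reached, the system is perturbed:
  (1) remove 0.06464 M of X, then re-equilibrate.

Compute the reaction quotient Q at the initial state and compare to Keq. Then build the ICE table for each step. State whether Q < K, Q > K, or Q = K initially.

Q₀ = 1.111; Q > K (proceeds reverse)

Q₀ = 1.111 vs Keq = 0.02657 ⇒ Q>K, reverse
Step 1:
                  X         G
  I          0.1783   0.03531
  C         0.06741  -0.03371
  E          0.2457  0.001604
  solve Keq expr → x = -0.03371; check Q = 0.02657
Then remove 0.06464 M of X.
Step 2:
                  X         G
  I          0.1811  0.001604
  C        0.001438 -7.1910e-04
  E          0.1825 8.8504e-04
  solve Keq expr → x = -7.1910e-04; check Q = 0.02657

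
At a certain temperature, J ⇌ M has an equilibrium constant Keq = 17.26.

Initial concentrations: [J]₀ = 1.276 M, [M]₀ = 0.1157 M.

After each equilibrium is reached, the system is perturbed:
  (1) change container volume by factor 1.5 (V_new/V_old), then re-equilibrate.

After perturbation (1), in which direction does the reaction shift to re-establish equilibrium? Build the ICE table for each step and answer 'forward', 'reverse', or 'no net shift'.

Q₀ = 0.09067 vs Keq = 17.26 ⇒ Q<K, forward
Step 1:
                  J         M
  init        1.276    0.1157
  Δ            -1.2       1.2
  eq        0.07622     1.315
  solve Keq expr → x = 1.2; check Q = 17.26
Then change container volume by factor 1.5 (V_new/V_old).
Step 2:
                  J         M
  init      0.05081     0.877
  Δ               0         0
  eq        0.05081     0.877
  solve Keq expr → x = 0; check Q = 17.26

Direction: no net shift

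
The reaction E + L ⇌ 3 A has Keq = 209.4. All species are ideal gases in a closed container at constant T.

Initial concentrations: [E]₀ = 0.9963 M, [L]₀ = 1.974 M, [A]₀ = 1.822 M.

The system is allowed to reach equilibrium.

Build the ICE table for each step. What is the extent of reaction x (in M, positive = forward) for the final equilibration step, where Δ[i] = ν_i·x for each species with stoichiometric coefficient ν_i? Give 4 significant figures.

x = 0.7404 M

Q₀ = 3.075 vs Keq = 209.4 ⇒ Q<K, forward
Step 1:
                   E          L          A
  init        0.9963      1.974      1.822
  Δ          -0.7404    -0.7404      2.221
  eq          0.2559      1.234      4.043
  solve Keq expr → x = 0.7404; check Q = 209.4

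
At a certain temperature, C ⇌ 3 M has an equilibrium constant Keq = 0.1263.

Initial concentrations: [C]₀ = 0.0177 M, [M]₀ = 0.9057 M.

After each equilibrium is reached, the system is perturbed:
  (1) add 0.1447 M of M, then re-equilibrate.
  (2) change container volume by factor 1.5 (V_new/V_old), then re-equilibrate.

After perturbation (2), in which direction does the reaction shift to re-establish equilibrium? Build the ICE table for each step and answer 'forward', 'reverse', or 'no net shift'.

Q₀ = 41.97 vs Keq = 0.1263 ⇒ Q>K, reverse
Step 1:
                  C         M
  Initial    0.0177    0.9057
  Change     0.2011   -0.6034
  Equil      0.2188    0.3023
  solve Keq expr → x = -0.2011; check Q = 0.1263
Then add 0.1447 M of M.
Step 2:
                  C         M
  Initial    0.2188     0.447
  Change    0.04214   -0.1264
  Equil       0.261    0.3206
  solve Keq expr → x = -0.04214; check Q = 0.1263
Then change container volume by factor 1.5 (V_new/V_old).
Step 3:
                  C         M
  Initial     0.174    0.2137
  Change   -0.01865   0.05595
  Equil      0.1553    0.2697
  solve Keq expr → x = 0.01865; check Q = 0.1263

Direction: forward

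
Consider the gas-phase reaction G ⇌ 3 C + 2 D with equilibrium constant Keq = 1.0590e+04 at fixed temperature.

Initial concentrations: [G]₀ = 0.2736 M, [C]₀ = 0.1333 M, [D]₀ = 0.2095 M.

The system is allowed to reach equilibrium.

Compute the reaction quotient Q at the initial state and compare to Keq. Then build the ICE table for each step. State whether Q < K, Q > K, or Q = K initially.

Q₀ = 3.7996e-04 vs Keq = 1.0590e+04 ⇒ Q<K, forward
Step 1:
                    G           C           D
  init         0.2736      0.1333      0.2095
  Δ           -0.2736      0.8207      0.5471
  eq       4.6928e-05       0.954      0.7566
  solve Keq expr → x = 0.2736; check Q = 1.0590e+04

Q₀ = 3.7996e-04; Q < K (proceeds forward)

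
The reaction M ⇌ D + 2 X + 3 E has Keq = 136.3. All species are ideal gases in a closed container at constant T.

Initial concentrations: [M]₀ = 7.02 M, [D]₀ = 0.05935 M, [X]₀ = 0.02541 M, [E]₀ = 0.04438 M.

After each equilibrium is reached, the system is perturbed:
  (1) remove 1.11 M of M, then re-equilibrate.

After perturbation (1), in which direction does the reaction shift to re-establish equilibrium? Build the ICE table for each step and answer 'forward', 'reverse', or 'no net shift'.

Direction: reverse

Q₀ = 4.7715e-10 vs Keq = 136.3 ⇒ Q<K, forward
Step 1:
                   M          D          X          E
  init          7.02    0.05935    0.02541    0.04438
  Δ           -1.366      1.366      2.732      4.098
  eq           5.654      1.425      2.758      4.143
  solve Keq expr → x = 1.366; check Q = 136.3
Then remove 1.11 M of M.
Step 2:
                   M          D          X          E
  init         4.544      1.425      2.758      4.143
  Δ          0.04732   -0.04732   -0.09463     -0.142
  eq           4.591      1.378      2.663      4.001
  solve Keq expr → x = -0.04732; check Q = 136.3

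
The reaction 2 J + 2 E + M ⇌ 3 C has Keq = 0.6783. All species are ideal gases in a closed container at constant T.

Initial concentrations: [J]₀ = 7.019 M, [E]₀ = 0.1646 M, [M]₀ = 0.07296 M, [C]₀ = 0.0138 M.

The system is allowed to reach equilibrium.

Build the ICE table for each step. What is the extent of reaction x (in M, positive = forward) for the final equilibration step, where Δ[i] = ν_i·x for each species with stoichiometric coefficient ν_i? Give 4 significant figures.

Q₀ = 2.6986e-05 vs Keq = 0.6783 ⇒ Q<K, forward
Step 1:
                   J          E          M          C
  Initial      7.019     0.1646    0.07296     0.0138
  Change    -0.09563   -0.09563   -0.04782     0.1434
  Equil        6.923    0.06897    0.02514     0.1572
  solve Keq expr → x = 0.04782; check Q = 0.6783

x = 0.04782 M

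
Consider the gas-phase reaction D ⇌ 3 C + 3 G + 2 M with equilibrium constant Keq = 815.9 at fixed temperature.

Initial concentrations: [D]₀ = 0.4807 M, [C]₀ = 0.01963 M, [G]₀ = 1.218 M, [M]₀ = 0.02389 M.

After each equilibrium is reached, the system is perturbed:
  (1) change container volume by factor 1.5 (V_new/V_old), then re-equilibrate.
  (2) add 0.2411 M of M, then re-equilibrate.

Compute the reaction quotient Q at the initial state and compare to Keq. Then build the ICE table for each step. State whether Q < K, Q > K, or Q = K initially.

Q₀ = 1.6228e-08 vs Keq = 815.9 ⇒ Q<K, forward
Step 1:
                    D           C           G           M
  init         0.4807     0.01963       1.218     0.02389
  Δ           -0.4408       1.323       1.323      0.8817
  eq          0.03985       1.342       2.541      0.9056
  solve Keq expr → x = 0.4408; check Q = 815.9
Then change container volume by factor 1.5 (V_new/V_old).
Step 2:
                    D           C           G           M
  init        0.02657      0.8948       1.694      0.6037
  Δ          -0.02398     0.07194     0.07194     0.04796
  eq         0.002588      0.9667       1.766      0.6517
  solve Keq expr → x = 0.02398; check Q = 815.9
Then add 0.2411 M of M.
Step 3:
                    D           C           G           M
  init       0.002588      0.9667       1.766      0.8928
  Δ          0.002082   -0.006245   -0.006245   -0.004164
  eq          0.00467      0.9605       1.759      0.8886
  solve Keq expr → x = -0.002082; check Q = 815.9

Q₀ = 1.6228e-08; Q < K (proceeds forward)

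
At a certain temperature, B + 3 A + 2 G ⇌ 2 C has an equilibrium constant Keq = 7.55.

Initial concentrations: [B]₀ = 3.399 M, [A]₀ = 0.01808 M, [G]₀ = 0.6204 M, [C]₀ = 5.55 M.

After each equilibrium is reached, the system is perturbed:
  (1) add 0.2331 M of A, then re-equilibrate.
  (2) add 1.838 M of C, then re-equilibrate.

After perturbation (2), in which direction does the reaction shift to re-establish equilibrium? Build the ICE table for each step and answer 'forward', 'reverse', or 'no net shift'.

Direction: reverse

Q₀ = 3.9838e+06 vs Keq = 7.55 ⇒ Q>K, reverse
Step 1:
                  B         A         G         C
  init        3.399   0.01808    0.6204      5.55
  Δ          0.2812    0.8436    0.5624   -0.5624
  eq           3.68    0.8617     1.183     4.988
  solve Keq expr → x = -0.2812; check Q = 7.55
Then add 0.2331 M of A.
Step 2:
                  B         A         G         C
  init         3.68     1.095     1.183     4.988
  Δ        -0.05322   -0.1597   -0.1064    0.1064
  eq          3.627    0.9352     1.076     5.094
  solve Keq expr → x = 0.05322; check Q = 7.55
Then add 1.838 M of C.
Step 3:
                  B         A         G         C
  init        3.627    0.9352     1.076     6.932
  Δ         0.04599     0.138   0.09198  -0.09198
  eq          3.673     1.073     1.168      6.84
  solve Keq expr → x = -0.04599; check Q = 7.55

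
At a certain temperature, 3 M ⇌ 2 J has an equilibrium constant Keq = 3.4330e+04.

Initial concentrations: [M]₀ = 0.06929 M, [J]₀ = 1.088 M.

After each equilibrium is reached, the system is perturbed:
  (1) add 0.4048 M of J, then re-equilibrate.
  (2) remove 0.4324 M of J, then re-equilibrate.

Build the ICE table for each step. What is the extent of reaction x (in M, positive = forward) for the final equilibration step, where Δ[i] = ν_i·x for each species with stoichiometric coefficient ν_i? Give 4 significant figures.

Q₀ = 3558 vs Keq = 3.4330e+04 ⇒ Q<K, forward
Step 1:
                    M           J
  I           0.06929       1.088
  C          -0.03626     0.02417
  E           0.03303       1.112
  solve Keq expr → x = 0.01209; check Q = 3.4330e+04
Then add 0.4048 M of J.
Step 2:
                    M           J
  I           0.03303       1.517
  C          0.007504   -0.005003
  E           0.04053       1.512
  solve Keq expr → x = -0.002501; check Q = 3.4330e+04
Then remove 0.4324 M of J.
Step 3:
                    M           J
  I           0.04053        1.08
  C         -0.008045    0.005364
  E           0.03249       1.085
  solve Keq expr → x = 0.002682; check Q = 3.4330e+04

x = 0.002682 M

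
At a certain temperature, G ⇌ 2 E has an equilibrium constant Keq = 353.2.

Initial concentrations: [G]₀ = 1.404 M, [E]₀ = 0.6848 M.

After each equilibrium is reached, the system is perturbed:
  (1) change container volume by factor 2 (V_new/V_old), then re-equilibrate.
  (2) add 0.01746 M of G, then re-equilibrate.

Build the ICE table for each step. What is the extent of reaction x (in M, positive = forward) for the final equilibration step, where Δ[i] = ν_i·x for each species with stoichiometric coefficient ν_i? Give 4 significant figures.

x = 0.01712 M

Q₀ = 0.334 vs Keq = 353.2 ⇒ Q<K, forward
Step 1:
                  G         E
  Initial     1.404    0.6848
  Change     -1.371     2.742
  Equil     0.03324     3.426
  solve Keq expr → x = 1.371; check Q = 353.2
Then change container volume by factor 2 (V_new/V_old).
Step 2:
                  G         E
  Initial   0.01662     1.713
  Change  -0.008151    0.0163
  Equil    0.008468     1.729
  solve Keq expr → x = 0.008151; check Q = 353.2
Then add 0.01746 M of G.
Step 3:
                  G         E
  Initial   0.02593     1.729
  Change   -0.01712   0.03424
  Equil    0.008807     1.764
  solve Keq expr → x = 0.01712; check Q = 353.2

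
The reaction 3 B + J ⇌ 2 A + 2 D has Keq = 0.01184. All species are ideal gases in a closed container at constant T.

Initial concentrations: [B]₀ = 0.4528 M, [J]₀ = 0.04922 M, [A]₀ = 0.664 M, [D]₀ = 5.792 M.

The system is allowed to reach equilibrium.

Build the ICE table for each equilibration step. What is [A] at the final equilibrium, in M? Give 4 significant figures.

[A]_eq = 0.02167 M

Q₀ = 3237 vs Keq = 0.01184 ⇒ Q>K, reverse
Step 1:
                   B          J          A          D
  init        0.4528    0.04922      0.664      5.792
  Δ           0.9635     0.3212    -0.6423    -0.6423
  eq           1.416     0.3704    0.02167       5.15
  solve Keq expr → x = -0.3212; check Q = 0.01184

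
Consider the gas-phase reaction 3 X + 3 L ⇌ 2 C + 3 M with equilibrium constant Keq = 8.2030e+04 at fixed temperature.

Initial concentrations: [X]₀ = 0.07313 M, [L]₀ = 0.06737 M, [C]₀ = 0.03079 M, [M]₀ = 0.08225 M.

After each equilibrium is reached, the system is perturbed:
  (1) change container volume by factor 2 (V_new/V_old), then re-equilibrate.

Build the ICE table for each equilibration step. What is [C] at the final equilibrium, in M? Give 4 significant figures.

Q₀ = 4.411 vs Keq = 8.2030e+04 ⇒ Q<K, forward
Step 1:
                  X         L         C         M
  Initial   0.07313   0.06737   0.03079   0.08225
  Change   -0.04826  -0.04826   0.03217   0.04826
  Equil     0.02487   0.01911   0.06296    0.1305
  solve Keq expr → x = 0.01609; check Q = 8.2030e+04
Then change container volume by factor 2 (V_new/V_old).
Step 2:
                  X         L         C         M
  Initial   0.01244  0.009556   0.03148   0.06525
  Change   0.001123  0.001123 -7.4894e-04 -0.001123
  Equil     0.01356   0.01068   0.03073   0.06413
  solve Keq expr → x = -3.7447e-04; check Q = 8.2030e+04

[C]_eq = 0.03073 M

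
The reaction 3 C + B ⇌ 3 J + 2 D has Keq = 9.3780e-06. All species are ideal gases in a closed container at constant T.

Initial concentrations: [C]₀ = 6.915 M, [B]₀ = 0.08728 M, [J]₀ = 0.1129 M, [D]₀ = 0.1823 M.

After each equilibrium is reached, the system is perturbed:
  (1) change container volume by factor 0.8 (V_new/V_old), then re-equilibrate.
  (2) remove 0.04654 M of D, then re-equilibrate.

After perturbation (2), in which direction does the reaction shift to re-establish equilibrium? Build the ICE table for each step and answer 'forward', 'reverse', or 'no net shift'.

Direction: forward

Q₀ = 1.6572e-06 vs Keq = 9.3780e-06 ⇒ Q<K, forward
Step 1:
                  C         B         J         D
  I           6.915   0.08728    0.1129    0.1823
  C        -0.05215  -0.01738   0.05215   0.03477
  E           6.863    0.0699    0.1651    0.2171
  solve Keq expr → x = 0.01738; check Q = 9.3780e-06
Then change container volume by factor 0.8 (V_new/V_old).
Step 2:
                  C         B         J         D
  I           8.579   0.08737    0.2063    0.2713
  C        0.009318  0.003106 -0.009318 -0.006212
  E           8.588   0.09048     0.197    0.2651
  solve Keq expr → x = -0.003106; check Q = 9.3780e-06
Then remove 0.04654 M of D.
Step 3:
                  C         B         J         D
  I           8.588   0.09048     0.197    0.2186
  C        -0.01559 -0.005197   0.01559   0.01039
  E           8.572   0.08528    0.2126     0.229
  solve Keq expr → x = 0.005197; check Q = 9.3780e-06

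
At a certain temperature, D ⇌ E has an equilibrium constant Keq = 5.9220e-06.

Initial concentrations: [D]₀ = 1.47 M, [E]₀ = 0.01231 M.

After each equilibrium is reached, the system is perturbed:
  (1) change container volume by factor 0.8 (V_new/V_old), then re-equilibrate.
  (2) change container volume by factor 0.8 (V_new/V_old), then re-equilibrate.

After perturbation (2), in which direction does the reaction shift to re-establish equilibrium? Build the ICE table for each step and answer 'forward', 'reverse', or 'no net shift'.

Q₀ = 0.008374 vs Keq = 5.9220e-06 ⇒ Q>K, reverse
Step 1:
                    D           E
  Initial        1.47     0.01231
  Change       0.0123     -0.0123
  Equil         1.482  8.7782e-06
  solve Keq expr → x = -0.0123; check Q = 5.9220e-06
Then change container volume by factor 0.8 (V_new/V_old).
Step 2:
                    D           E
  Initial       1.853  1.0973e-05
  Change            0           0
  Equil         1.853  1.0973e-05
  solve Keq expr → x = 0; check Q = 5.9220e-06
Then change container volume by factor 0.8 (V_new/V_old).
Step 3:
                    D           E
  Initial       2.316  1.3716e-05
  Change            0           0
  Equil         2.316  1.3716e-05
  solve Keq expr → x = 0; check Q = 5.9220e-06

Direction: no net shift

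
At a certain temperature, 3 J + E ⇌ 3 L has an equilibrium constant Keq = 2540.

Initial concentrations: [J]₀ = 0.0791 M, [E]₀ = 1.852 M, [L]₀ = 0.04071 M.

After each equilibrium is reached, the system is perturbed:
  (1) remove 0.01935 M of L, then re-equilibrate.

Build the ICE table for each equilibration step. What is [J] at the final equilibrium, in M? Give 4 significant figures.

[J]_eq = 0.005682 M

Q₀ = 0.07361 vs Keq = 2540 ⇒ Q<K, forward
Step 1:
                  J         E         L
  Initial    0.0791     1.852   0.04071
  Change   -0.07232  -0.02411   0.07232
  Equil    0.006776     1.828     0.113
  solve Keq expr → x = 0.02411; check Q = 2540
Then remove 0.01935 M of L.
Step 2:
                  J         E         L
  Initial  0.006776     1.828   0.09368
  Change  -0.001094 -3.6465e-04  0.001094
  Equil    0.005682     1.828   0.09478
  solve Keq expr → x = 3.6465e-04; check Q = 2540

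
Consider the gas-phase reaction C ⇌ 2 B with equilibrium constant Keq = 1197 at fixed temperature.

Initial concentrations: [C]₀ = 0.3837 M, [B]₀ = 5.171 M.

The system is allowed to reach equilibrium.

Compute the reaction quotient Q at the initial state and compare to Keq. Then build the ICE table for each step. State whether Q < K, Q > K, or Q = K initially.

Q₀ = 69.69 vs Keq = 1197 ⇒ Q<K, forward
Step 1:
                   C          B
  Initial     0.3837      5.171
  Change     -0.3548     0.7096
  Equil      0.02889      5.881
  solve Keq expr → x = 0.3548; check Q = 1197

Q₀ = 69.69; Q < K (proceeds forward)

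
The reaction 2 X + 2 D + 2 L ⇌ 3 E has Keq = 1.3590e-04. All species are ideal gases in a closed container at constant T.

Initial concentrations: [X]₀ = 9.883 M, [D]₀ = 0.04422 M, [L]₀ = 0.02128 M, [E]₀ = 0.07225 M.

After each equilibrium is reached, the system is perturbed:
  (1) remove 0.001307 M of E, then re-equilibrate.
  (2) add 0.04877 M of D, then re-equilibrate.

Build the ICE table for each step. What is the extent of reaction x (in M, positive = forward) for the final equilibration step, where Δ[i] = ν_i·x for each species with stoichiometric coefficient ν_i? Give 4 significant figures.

x = 7.7694e-04 M

Q₀ = 4.361 vs Keq = 1.3590e-04 ⇒ Q>K, reverse
Step 1:
                  X         D         L         E
  init        9.883   0.04422   0.02128   0.07225
  Δ         0.04316   0.04316   0.04316  -0.06473
  eq          9.926   0.08738   0.06444  0.007515
  solve Keq expr → x = -0.02158; check Q = 1.3590e-04
Then remove 0.001307 M of E.
Step 2:
                  X         D         L         E
  init        9.926   0.08738   0.06444  0.006208
  Δ       -7.9921e-04 -7.9921e-04 -7.9921e-04  0.001199
  eq          9.925   0.08658   0.06364  0.007407
  solve Keq expr → x = 3.9960e-04; check Q = 1.3590e-04
Then add 0.04877 M of D.
Step 3:
                  X         D         L         E
  init        9.925    0.1353   0.06364  0.007407
  Δ       -0.001554 -0.001554 -0.001554  0.002331
  eq          9.924    0.1338   0.06208  0.009738
  solve Keq expr → x = 7.7694e-04; check Q = 1.3590e-04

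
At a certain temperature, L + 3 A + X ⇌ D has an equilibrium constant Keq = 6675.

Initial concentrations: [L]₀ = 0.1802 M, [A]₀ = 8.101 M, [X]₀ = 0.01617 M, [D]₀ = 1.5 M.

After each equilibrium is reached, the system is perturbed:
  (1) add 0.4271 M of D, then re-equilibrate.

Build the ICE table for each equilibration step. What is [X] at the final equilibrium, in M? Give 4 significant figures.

Q₀ = 0.9683 vs Keq = 6675 ⇒ Q<K, forward
Step 1:
                   L          A          X          D
  init        0.1802      8.101    0.01617        1.5
  Δ         -0.01617    -0.0485   -0.01617    0.01617
  eq           0.164      8.052 2.6520e-06      1.516
  solve Keq expr → x = 0.01617; check Q = 6675
Then add 0.4271 M of D.
Step 2:
                   L          A          X          D
  init         0.164      8.052 2.6520e-06      1.943
  Δ       7.4704e-07 2.2411e-06 7.4704e-07 -7.4704e-07
  eq           0.164      8.053 3.3990e-06      1.943
  solve Keq expr → x = -7.4704e-07; check Q = 6675

[X]_eq = 3.3990e-06 M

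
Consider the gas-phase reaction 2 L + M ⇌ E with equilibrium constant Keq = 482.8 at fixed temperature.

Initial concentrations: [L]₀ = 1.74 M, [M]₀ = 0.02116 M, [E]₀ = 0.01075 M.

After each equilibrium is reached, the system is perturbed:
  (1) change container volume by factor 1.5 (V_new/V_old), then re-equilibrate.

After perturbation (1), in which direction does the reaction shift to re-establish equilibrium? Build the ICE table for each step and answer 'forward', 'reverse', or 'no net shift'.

Q₀ = 0.1678 vs Keq = 482.8 ⇒ Q<K, forward
Step 1:
                  L         M         E
  init         1.74   0.02116   0.01075
  Δ        -0.04227  -0.02114   0.02114
  eq          1.698 2.2915e-05   0.03189
  solve Keq expr → x = 0.02114; check Q = 482.8
Then change container volume by factor 1.5 (V_new/V_old).
Step 2:
                  L         M         E
  init        1.132 1.5276e-05   0.02126
  Δ       3.8125e-05 1.9062e-05 -1.9062e-05
  eq          1.132 3.4339e-05   0.02124
  solve Keq expr → x = -1.9062e-05; check Q = 482.8

Direction: reverse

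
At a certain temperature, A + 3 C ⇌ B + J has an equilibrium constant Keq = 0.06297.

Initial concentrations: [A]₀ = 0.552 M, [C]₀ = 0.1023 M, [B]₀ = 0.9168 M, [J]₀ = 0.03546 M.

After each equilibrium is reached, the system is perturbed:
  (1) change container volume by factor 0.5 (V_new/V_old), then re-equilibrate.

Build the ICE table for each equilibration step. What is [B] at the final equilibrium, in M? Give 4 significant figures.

[B]_eq = 1.766 M

Q₀ = 55.01 vs Keq = 0.06297 ⇒ Q>K, reverse
Step 1:
                    A           C           B           J
  I             0.552      0.1023      0.9168     0.03546
  C           0.03509      0.1053    -0.03509    -0.03509
  E            0.5871      0.2076      0.8817  3.7489e-04
  solve Keq expr → x = -0.03509; check Q = 0.06297
Then change container volume by factor 0.5 (V_new/V_old).
Step 2:
                    A           C           B           J
  I             1.174      0.4151       1.763  7.4979e-04
  C         -0.002106   -0.006318    0.002106    0.002106
  E             1.172      0.4088       1.766    0.002856
  solve Keq expr → x = 0.002106; check Q = 0.06297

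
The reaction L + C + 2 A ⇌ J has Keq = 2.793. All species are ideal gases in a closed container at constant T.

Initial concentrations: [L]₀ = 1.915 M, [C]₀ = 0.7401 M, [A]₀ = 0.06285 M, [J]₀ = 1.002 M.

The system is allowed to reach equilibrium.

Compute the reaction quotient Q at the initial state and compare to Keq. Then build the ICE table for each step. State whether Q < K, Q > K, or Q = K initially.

Q₀ = 179 vs Keq = 2.793 ⇒ Q>K, reverse
Step 1:
                  L         C         A         J
  Initial     1.915    0.7401   0.06285     1.002
  Change     0.1674    0.1674    0.3348   -0.1674
  Equil       2.082    0.9075    0.3976    0.8346
  solve Keq expr → x = -0.1674; check Q = 2.793

Q₀ = 179; Q > K (proceeds reverse)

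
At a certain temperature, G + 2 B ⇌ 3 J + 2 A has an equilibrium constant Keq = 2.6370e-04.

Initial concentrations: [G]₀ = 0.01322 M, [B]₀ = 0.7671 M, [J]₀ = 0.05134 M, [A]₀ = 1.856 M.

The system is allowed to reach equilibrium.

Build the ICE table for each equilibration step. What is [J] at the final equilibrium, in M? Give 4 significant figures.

[J]_eq = 0.01098 M

Q₀ = 0.05992 vs Keq = 2.6370e-04 ⇒ Q>K, reverse
Step 1:
                  G         B         J         A
  Initial   0.01322    0.7671   0.05134     1.856
  Change    0.01345    0.0269  -0.04036   -0.0269
  Equil     0.02667     0.794   0.01098     1.829
  solve Keq expr → x = -0.01345; check Q = 2.6370e-04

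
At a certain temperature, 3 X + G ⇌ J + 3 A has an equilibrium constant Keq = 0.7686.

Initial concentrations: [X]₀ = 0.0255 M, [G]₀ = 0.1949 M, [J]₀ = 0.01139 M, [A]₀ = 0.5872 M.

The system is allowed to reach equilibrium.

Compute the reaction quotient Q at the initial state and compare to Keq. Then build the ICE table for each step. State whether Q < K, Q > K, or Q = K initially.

Q₀ = 713.6 vs Keq = 0.7686 ⇒ Q>K, reverse
Step 1:
                  X         G         J         A
  I          0.0255    0.1949   0.01139    0.5872
  C         0.03359    0.0112   -0.0112  -0.03359
  E         0.05909    0.2061 1.9264e-04    0.5536
  solve Keq expr → x = -0.0112; check Q = 0.7686

Q₀ = 713.6; Q > K (proceeds reverse)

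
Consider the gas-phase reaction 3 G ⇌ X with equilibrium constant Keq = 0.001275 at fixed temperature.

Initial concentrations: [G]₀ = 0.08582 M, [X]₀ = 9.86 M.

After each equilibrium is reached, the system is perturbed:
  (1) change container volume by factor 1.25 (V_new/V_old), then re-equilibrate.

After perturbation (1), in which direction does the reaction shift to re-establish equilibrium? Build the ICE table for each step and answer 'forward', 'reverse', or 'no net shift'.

Q₀ = 1.5600e+04 vs Keq = 0.001275 ⇒ Q>K, reverse
Step 1:
                    G           X
  I           0.08582        9.86
  C             15.39      -5.131
  E             15.48       4.729
  solve Keq expr → x = -5.131; check Q = 0.001275
Then change container volume by factor 1.25 (V_new/V_old).
Step 2:
                    G           X
  I             12.38       3.783
  C             1.379     -0.4597
  E             13.76       3.323
  solve Keq expr → x = -0.4597; check Q = 0.001275

Direction: reverse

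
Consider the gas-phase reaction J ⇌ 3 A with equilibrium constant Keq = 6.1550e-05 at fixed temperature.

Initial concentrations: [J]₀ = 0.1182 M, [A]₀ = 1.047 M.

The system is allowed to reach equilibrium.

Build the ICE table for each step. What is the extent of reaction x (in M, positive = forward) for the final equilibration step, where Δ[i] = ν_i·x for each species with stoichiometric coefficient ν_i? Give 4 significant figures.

x = -0.3389 M

Q₀ = 9.71 vs Keq = 6.1550e-05 ⇒ Q>K, reverse
Step 1:
                    J           A
  Initial      0.1182       1.047
  Change       0.3389      -1.017
  Equil        0.4571     0.03041
  solve Keq expr → x = -0.3389; check Q = 6.1550e-05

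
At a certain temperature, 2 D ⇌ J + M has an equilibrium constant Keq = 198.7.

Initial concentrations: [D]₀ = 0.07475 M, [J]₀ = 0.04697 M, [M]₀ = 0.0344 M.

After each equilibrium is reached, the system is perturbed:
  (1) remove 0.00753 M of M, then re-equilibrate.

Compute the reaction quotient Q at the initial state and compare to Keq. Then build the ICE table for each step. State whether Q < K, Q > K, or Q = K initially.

Q₀ = 0.2892 vs Keq = 198.7 ⇒ Q<K, forward
Step 1:
                  D         J         M
  Initial   0.07475   0.04697    0.0344
  Change   -0.06942   0.03471   0.03471
  Equil     0.00533   0.08168   0.06911
  solve Keq expr → x = 0.03471; check Q = 198.7
Then remove 0.00753 M of M.
Step 2:
                  D         J         M
  Initial   0.00533   0.08168   0.06158
  Change  -2.8841e-04 1.4421e-04 1.4421e-04
  Equil    0.005042   0.08182   0.06172
  solve Keq expr → x = 1.4421e-04; check Q = 198.7

Q₀ = 0.2892; Q < K (proceeds forward)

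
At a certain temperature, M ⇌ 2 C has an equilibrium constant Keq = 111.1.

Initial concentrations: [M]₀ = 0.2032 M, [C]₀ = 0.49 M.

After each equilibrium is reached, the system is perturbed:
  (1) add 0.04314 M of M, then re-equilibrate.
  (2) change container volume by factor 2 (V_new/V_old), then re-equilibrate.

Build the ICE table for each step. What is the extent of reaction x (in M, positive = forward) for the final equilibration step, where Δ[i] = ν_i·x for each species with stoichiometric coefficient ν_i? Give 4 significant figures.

x = 0.002063 M

Q₀ = 1.182 vs Keq = 111.1 ⇒ Q<K, forward
Step 1:
                    M           C
  init         0.2032        0.49
  Δ           -0.1962      0.3924
  eq         0.007008      0.8824
  solve Keq expr → x = 0.1962; check Q = 111.1
Then add 0.04314 M of M.
Step 2:
                    M           C
  init        0.05015      0.8824
  Δ          -0.04175      0.0835
  eq         0.008397      0.9659
  solve Keq expr → x = 0.04175; check Q = 111.1
Then change container volume by factor 2 (V_new/V_old).
Step 3:
                    M           C
  init       0.004199      0.4829
  Δ         -0.002063    0.004127
  eq         0.002135      0.4871
  solve Keq expr → x = 0.002063; check Q = 111.1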